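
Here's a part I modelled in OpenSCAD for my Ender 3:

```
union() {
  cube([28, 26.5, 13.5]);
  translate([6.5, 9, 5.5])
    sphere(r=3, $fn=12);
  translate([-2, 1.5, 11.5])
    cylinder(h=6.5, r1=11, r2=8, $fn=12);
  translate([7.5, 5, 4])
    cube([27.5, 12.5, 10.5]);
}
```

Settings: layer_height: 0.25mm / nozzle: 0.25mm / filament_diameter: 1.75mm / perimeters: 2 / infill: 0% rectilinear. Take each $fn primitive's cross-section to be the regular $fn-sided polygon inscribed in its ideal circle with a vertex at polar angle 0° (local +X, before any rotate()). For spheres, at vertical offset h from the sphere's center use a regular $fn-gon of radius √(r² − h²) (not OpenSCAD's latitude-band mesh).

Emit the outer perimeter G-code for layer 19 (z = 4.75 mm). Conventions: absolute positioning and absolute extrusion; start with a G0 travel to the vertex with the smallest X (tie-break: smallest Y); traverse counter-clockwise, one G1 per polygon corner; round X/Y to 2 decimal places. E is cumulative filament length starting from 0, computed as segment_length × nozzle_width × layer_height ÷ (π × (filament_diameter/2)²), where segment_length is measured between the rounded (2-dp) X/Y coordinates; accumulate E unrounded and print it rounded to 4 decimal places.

At z = 4.75 mm: the cube (footprint 28×26.5) is included at this height; the sphere at (6.5, 9): section is a regular 12-gon, circumradius = √(r²−h²) = √(3²−0.75²) = 2.905; the cone at (-2, 1.5) is absent (z outside [11.5, 18]); the cube at (7.5, 5) (footprint 27.5×12.5) is included at this height; Taking the union: the regions partially overlap (shared area 281.56 mm²), so overlapping operands fuse into one piece — 1 connected region. The outline is a single polygon with 8 vertices. Extrusion per mm of travel: 0.25 × 0.25 / (π × 0.875²) = 0.025984. Accumulating E over each segment gives final E = 3.1961.

G0 X0.00 Y0.00 Z4.75
G1 X28.00 Y0.00 E0.7276
G1 X28.00 Y5.00 E0.8575
G1 X35.00 Y5.00 E1.0394
G1 X35.00 Y17.50 E1.3642
G1 X28.00 Y17.50 E1.5461
G1 X28.00 Y26.50 E1.7799
G1 X0.00 Y26.50 E2.5075
G1 X0.00 Y0.00 E3.1961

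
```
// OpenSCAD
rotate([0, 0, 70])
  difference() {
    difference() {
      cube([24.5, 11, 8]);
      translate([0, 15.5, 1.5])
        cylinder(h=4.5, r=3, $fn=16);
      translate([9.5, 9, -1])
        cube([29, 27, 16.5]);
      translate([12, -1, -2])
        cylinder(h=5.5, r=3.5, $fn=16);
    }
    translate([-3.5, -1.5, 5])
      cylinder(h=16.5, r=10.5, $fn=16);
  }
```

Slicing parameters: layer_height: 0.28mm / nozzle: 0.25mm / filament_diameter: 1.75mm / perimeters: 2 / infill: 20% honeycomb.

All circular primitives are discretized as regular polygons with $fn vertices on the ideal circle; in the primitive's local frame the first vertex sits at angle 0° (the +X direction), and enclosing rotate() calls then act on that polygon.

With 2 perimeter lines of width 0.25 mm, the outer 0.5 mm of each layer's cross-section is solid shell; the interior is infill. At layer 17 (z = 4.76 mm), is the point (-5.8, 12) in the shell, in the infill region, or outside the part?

shell

At z = 4.76 mm: the cube (footprint 24.5×11) is included at this height; the cylinder at (0, 15.5): section is a regular 16-gon, circumradius r=3; the cube at (9.5, 9) is present — its section is the full 29×27 rectangle; the cylinder at (12, -1) does not reach this height (z outside [-2, 3.5]); Taking the first minus the rest: starting from the 24.5×11 cube, the r=3 cylinder at (0, 15.5) misses the remaining region (no effect); the 29×27 cube at (9.5, 9) partially overlaps it — only the 30.00 mm² overlap (of its 783.00 mm²) is removed, clipping the outline — 1 connected region; the cylinder at (-3.5, -1.5) is not intersected at this z (z outside [5, 21.5]); Subtracting the remaining from the first: none of the subtracted shapes is present at this height, so that combined region is unchanged — 1 connected region; (rotated 70° about Z; rotation is an isometry so areas/perimeters/island counts are preserved). Overall, the cross-section is a single solid region. Undo the 70° rotation: the query point maps to (9.293, 9.554) in the un-rotated model frame. The nearest boundary edge runs (9.50, 11.00)→(9.50, 9.00); distance from the point to it = 0.21 mm. The point is inside the cross-section, 0.21 mm from the nearest boundary — within the 0.5 mm shell band (2 × 0.25).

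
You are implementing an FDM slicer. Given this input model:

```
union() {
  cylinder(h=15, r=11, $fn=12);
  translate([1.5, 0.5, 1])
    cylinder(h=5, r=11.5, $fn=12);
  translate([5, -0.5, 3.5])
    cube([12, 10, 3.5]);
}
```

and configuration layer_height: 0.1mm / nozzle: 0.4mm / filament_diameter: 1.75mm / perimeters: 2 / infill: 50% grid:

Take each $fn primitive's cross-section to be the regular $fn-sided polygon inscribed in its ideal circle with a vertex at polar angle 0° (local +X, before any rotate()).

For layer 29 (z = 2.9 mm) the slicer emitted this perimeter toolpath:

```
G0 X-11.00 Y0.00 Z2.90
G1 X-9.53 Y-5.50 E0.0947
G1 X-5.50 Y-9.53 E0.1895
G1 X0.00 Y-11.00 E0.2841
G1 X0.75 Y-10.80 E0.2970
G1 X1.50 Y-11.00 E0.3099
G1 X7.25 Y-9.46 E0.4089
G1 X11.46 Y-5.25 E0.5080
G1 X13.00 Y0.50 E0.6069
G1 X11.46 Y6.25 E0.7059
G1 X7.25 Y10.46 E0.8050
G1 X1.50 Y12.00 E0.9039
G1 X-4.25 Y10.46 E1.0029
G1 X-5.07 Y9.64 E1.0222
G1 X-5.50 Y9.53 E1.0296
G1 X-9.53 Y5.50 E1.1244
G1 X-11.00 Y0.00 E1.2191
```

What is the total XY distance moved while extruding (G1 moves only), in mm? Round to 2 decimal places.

Sum the Euclidean lengths of each G1 segment: total = 73.30 mm.

73.30 mm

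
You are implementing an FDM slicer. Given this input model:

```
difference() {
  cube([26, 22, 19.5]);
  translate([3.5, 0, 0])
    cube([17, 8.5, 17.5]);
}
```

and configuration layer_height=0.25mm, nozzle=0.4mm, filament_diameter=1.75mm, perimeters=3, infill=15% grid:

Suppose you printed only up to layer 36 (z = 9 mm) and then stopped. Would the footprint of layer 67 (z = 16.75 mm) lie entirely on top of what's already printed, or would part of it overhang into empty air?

entirely on top

Compare the two slices. At z = 9: the cube (footprint 26×22) is included at this height (area 572.00 mm²); the cube at (3.5, 0) (footprint 17×8.5) is included at this height (area 144.50 mm²); After the difference (first − rest): starting from the 26×22 cube (572.00 mm²), the 17×8.5 cube at (3.5, 0) lies inside it touching the edge (removes its full 144.50 mm²) — area = 427.50 mm². At z = 16.75: the 26×22 cube contributes its full rectangle (area 572.00 mm²); the cube at (3.5, 0) is present — its section is the full 17×8.5 rectangle (area 144.50 mm²); Taking the first minus the rest: starting from the 26×22 cube (572.00 mm²), the 17×8.5 cube at (3.5, 0) lies inside it touching the edge (removes its full 144.50 mm²) — area = 427.50 mm². Checking containment: the cross-section at z = 16.75 is a subset of the cross-section at z = 9.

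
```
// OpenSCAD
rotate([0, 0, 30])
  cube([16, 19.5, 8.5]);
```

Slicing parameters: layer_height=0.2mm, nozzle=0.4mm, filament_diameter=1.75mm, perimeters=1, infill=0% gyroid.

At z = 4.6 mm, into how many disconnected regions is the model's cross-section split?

1

At z = 4.6 mm: the 16×19.5 cube contributes its full rectangle; (whole slice rotated 30° about Z — lengths, areas and connectivity unchanged). The result has 1 disconnected region.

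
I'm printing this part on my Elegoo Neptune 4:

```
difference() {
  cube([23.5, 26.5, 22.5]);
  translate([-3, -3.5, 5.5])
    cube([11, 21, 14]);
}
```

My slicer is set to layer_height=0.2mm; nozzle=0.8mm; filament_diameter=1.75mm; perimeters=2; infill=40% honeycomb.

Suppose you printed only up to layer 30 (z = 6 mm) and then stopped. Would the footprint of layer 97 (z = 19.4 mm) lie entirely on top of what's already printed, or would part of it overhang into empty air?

Compare the two slices. At z = 6: the 23.5×26.5 cube contributes its full rectangle (area 622.75 mm²); the cube at (-3, -3.5) is present — its section is the full 11×21 rectangle (area 231.00 mm²); Subtracting the remaining from the first: starting from the 23.5×26.5 cube (622.75 mm²), the 11×21 cube at (-3, -3.5) partially overlaps it — only the 140.00 mm² overlap (of its 231.00 mm²) is removed, clipping the outline — area = 482.75 mm². At z = 19.4: the 23.5×26.5 cube contributes its full rectangle (area 622.75 mm²); the 11×21 cube at (-3, -3.5) contributes its full rectangle (area 231.00 mm²); After the difference (first − rest): starting from the 23.5×26.5 cube (622.75 mm²), the 11×21 cube at (-3, -3.5) partially overlaps it — only the 140.00 mm² overlap (of its 231.00 mm²) is removed, clipping the outline — area = 482.75 mm². Checking containment: the cross-section at z = 19.4 is a subset of the cross-section at z = 6.

entirely on top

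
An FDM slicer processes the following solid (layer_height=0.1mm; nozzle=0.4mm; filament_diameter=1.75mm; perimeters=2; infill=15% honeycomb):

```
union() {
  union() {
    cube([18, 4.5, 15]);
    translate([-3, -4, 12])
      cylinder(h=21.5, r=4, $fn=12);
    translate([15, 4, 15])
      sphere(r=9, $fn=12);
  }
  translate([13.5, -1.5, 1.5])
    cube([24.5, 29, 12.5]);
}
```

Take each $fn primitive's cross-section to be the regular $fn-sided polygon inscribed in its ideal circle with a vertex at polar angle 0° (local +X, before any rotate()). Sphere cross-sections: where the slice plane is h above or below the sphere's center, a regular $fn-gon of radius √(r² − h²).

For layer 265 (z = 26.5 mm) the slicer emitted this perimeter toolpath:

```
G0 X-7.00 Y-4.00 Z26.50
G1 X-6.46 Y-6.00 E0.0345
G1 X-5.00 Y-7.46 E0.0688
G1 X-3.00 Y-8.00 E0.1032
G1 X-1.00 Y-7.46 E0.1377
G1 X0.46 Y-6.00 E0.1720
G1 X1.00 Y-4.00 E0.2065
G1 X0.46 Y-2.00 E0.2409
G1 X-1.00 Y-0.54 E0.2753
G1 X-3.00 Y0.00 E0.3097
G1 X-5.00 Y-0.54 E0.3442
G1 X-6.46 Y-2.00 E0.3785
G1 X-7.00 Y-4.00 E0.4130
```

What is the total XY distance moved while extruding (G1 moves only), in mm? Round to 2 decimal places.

24.83 mm

Sum the Euclidean lengths of each G1 segment: total = 24.83 mm.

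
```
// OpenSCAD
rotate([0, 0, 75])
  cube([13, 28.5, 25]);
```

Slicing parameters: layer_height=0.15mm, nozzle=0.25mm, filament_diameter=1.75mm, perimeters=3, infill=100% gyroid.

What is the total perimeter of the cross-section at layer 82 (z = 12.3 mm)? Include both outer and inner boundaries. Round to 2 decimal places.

83.00 mm

At z = 12.3 mm: the 13×28.5 cube contributes its full rectangle (perimeter 83.00 mm); (rotated 75° about Z; rotation is an isometry so areas/perimeters/island counts are preserved). Overall, the cross-section is a single solid region. Total boundary length (outer) = 83.00 mm.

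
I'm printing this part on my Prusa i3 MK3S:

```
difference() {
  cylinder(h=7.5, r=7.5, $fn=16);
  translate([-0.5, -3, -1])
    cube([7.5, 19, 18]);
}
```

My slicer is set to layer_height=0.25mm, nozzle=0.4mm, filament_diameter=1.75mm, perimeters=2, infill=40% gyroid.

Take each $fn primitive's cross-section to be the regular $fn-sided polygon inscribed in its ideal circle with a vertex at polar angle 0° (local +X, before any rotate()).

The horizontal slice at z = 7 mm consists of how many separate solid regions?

2

At z = 7 mm: the r=7.5 cylinder gives a regular 16-gon of circumradius 7.5 (constant along its height); the cube at (-0.5, -3) (footprint 7.5×19) is included at this height; Taking the first minus the rest: starting from the r=7.5 cylinder, the 7.5×19 cube at (-0.5, -3) partially overlaps it — only the 68.62 mm² overlap (of its 142.50 mm²) is removed, clipping the outline — 2 connected regions. The result has 2 disconnected regions.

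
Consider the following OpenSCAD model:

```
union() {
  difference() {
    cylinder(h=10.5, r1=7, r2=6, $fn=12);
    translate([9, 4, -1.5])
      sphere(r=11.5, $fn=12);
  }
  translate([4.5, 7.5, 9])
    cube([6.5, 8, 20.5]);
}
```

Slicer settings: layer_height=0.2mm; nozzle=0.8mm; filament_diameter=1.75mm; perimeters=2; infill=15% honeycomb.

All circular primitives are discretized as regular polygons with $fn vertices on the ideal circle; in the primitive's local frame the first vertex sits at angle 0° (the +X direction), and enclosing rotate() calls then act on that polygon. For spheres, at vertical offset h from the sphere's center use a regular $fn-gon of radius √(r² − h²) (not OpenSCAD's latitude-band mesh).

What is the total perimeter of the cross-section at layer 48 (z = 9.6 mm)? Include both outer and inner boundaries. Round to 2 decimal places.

At z = 9.6 mm: the cone (r1=7→r2=6) has section circumradius 6.086 here — a regular 12-gon (perimeter = 2·12·6.086·sin(180°/12) = 37.80 mm); the r=11.5 sphere at (9, 4) slices to a regular 12-gon of circumradius 3.007 (√(r²−h²) with h=11.1 from center) (perimeter = 2·12·3.007·sin(180°/12) = 18.68 mm); After the difference (first − rest): starting from the cone, the r=11.5 sphere at (9, 4) misses the remaining region (no effect) — boundary = 37.80 mm; the 6.5×8 cube at (4.5, 7.5) contributes its full rectangle (perimeter 29.00 mm); Combining (union): the 2 present regions are separate (no shared area or edge), so areas and boundary lengths simply add and each stays a separate island — boundary = 66.80 mm. Overall, the cross-section has 2 separate islands. Total boundary length (outer) = 66.80 mm.

66.80 mm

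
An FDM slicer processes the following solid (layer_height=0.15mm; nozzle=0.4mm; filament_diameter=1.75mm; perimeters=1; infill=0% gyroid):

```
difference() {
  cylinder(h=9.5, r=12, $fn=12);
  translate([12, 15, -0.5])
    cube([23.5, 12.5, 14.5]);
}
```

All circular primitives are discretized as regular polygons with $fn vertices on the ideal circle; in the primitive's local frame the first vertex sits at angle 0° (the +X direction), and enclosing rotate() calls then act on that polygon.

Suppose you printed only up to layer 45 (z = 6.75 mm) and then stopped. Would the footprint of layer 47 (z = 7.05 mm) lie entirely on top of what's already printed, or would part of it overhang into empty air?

Compare the two slices. At z = 6.75: the cylinder: section is a regular 12-gon, circumradius r=12 (area = (12/2)·12.000²·sin(360°/12) = 432.00 mm²); the 23.5×12.5 cube at (12, 15) contributes its full rectangle (area 293.75 mm²); Subtracting the remaining from the first: starting from the r=12 cylinder (432.00 mm²), the 23.5×12.5 cube at (12, 15) misses the remaining region (no effect) — area = 432.00 mm². At z = 7.05: the r=12 cylinder contributes a regular 12-gon of circumradius 12 (area = (12/2)·12.000²·sin(360°/12) = 432.00 mm²); the 23.5×12.5 cube at (12, 15) contributes its full rectangle (area 293.75 mm²); After the difference (first − rest): starting from the r=12 cylinder (432.00 mm²), the 23.5×12.5 cube at (12, 15) misses the remaining region (no effect) — area = 432.00 mm². Checking containment: the cross-section at z = 7.05 is a subset of the cross-section at z = 6.75.

entirely on top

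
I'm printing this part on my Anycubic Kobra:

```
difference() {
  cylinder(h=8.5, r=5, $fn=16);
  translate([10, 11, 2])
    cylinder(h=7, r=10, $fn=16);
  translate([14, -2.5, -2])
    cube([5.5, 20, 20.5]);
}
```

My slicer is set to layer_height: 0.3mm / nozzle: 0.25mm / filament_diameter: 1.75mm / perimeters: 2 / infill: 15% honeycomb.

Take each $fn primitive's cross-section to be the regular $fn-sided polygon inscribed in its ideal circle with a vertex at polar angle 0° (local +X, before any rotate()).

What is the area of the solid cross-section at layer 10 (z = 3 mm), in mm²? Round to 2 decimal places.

76.53 mm²

At z = 3 mm: the cylinder: section is a regular 16-gon, circumradius r=5 (area = (16/2)·5.000²·sin(360°/16) = 76.54 mm²); the cylinder at (10, 11): section is a regular 16-gon, circumradius r=10 (area = (16/2)·10.000²·sin(360°/16) = 306.15 mm²); the cube at (14, -2.5) (footprint 5.5×20) is included at this height (area 110.00 mm²); After the difference (first − rest): starting from the r=5 cylinder (76.54 mm²), the r=10 cylinder at (10, 11) partially overlaps it — only the 0.01 mm² overlap (of its 306.15 mm²) is removed, clipping the outline; the 5.5×20 cube at (14, -2.5) misses the remaining region (no effect) — area = 76.53 mm². Overall, the cross-section is a single solid region. Net area = 76.53 mm².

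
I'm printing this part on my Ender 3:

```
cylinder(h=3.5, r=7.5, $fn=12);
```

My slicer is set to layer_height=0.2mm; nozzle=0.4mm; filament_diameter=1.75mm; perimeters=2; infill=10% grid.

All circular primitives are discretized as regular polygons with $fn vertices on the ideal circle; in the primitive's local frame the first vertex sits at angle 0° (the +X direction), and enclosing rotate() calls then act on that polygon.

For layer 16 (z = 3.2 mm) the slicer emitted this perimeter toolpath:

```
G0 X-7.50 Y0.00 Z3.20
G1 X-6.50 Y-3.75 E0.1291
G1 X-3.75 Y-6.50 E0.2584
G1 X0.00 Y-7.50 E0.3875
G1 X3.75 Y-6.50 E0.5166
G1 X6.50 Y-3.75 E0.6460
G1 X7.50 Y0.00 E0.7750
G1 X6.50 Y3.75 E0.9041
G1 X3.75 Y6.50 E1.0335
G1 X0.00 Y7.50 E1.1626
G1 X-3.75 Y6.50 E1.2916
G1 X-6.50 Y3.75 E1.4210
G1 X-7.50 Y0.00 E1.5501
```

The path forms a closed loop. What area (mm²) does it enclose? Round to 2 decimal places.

Apply the shoelace formula to the sequence of (X, Y) vertices; enclosed area = 168.88 mm².

168.88 mm²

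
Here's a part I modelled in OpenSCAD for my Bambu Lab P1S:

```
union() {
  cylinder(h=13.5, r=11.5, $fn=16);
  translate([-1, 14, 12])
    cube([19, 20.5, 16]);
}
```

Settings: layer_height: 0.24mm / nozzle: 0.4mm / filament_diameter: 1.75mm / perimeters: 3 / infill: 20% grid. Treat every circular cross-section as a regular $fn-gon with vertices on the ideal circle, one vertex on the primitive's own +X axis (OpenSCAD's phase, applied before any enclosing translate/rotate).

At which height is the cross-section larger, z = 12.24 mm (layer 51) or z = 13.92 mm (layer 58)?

layer 51 (z = 12.24 mm)

Layer 51 (z = 12.24): the cylinder: section is a regular 16-gon, circumradius r=11.5 (area = (16/2)·11.500²·sin(360°/16) = 404.88 mm²); the cube at (-1, 14) (footprint 19×20.5) is included at this height (area 389.50 mm²); Merging all regions: the 2 present regions are separate (no shared area or edge), so areas and boundary lengths simply add and each stays a separate island — area = 794.38 mm². So its area = 794.38 mm². Layer 58 (z = 13.92): the cylinder is absent (z outside [0, 13.5]); the cube at (-1, 14) (footprint 19×20.5) is included at this height (area 389.50 mm²); Taking the union: only the 19×20.5 cube at (-1, 14) is present, so the union is just that shape — area = 389.50 mm². So its area = 389.50 mm². Layer 51 is larger (794.38 vs 389.50 mm²).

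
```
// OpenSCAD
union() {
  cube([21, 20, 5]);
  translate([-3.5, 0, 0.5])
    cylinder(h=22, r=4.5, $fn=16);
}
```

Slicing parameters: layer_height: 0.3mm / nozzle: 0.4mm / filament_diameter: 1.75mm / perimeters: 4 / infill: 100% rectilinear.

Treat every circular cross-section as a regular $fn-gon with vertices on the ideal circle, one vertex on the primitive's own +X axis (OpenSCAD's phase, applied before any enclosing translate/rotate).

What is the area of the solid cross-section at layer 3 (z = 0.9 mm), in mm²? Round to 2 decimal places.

480.24 mm²

At z = 0.9 mm: the cube (footprint 21×20) is included at this height (area 420.00 mm²); the cylinder at (-3.5, 0): section is a regular 16-gon, circumradius r=4.5 (area = (16/2)·4.500²·sin(360°/16) = 61.99 mm²); Combining (union): the regions partially overlap — summed areas 481.99 mm² minus the doubly-counted overlap 1.75 mm² gives 480.24 mm² — area = 480.24 mm². Overall, the cross-section is a single solid region. Net area = 480.24 mm².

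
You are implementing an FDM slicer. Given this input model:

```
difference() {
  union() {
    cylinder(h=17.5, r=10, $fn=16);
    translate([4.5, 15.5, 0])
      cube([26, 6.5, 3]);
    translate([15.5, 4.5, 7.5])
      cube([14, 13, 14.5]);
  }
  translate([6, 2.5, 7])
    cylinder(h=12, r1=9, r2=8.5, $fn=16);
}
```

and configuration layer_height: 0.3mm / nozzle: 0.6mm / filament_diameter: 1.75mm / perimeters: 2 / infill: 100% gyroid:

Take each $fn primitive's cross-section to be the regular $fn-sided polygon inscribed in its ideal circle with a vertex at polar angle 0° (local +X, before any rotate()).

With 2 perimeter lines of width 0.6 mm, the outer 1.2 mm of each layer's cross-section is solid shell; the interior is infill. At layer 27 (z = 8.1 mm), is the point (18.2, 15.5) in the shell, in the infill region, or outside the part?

At z = 8.1 mm: the r=10 cylinder gives a regular 16-gon of circumradius 10 (constant along its height); the cube at (4.5, 15.5) does not reach this height (z outside [0, 3]); the cube at (15.5, 4.5) is present — its section is the full 14×13 rectangle; Taking the union: the 2 present regions are separate (no shared area or edge), so areas and boundary lengths simply add and each stays a separate island — 2 connected regions; the cone at (6, 2.5) (r1=9→r2=8.5) has section circumradius 8.954 here — a regular 16-gon; After the difference (first − rest): starting from the result so far, the cone at (6, 2.5) partially overlaps it — only the 154.96 mm² overlap (of its 245.46 mm²) is removed, clipping the outline — 2 connected regions. Overall, the cross-section has 2 separate islands. The nearest boundary edge runs (15.50, 17.50)→(29.50, 17.50); distance from the point to it = 2.00 mm. (Shell/infill is judged within the island containing the point — the largest one.) The point is inside the cross-section and 2.00 mm from the nearest boundary — more than the 1.2 mm shell width (2 × 0.6), so it's in the infill interior.

infill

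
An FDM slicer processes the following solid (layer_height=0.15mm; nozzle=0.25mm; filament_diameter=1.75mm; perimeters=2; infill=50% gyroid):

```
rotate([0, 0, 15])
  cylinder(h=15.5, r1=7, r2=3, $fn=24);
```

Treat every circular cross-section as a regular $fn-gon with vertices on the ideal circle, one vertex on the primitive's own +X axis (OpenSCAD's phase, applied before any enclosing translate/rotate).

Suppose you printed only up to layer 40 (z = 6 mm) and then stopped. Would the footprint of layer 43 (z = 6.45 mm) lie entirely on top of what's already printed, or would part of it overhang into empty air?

Compare the two slices. At z = 6: the cone contributes a regular 24-gon of circumradius 5.452 (interpolated between r1=7 and r2=3 at t=0.387) (area = (24/2)·5.452²·sin(360°/24) = 92.31 mm²); (rotated 15° about Z; rotation is an isometry so areas/perimeters/island counts are preserved). At z = 6.45: the cone contributes a regular 24-gon of circumradius 5.335 (interpolated between r1=7 and r2=3 at t=0.416) (area = (24/2)·5.335²·sin(360°/24) = 88.41 mm²); (whole slice rotated 15° about Z — lengths, areas and connectivity unchanged). Checking containment: the cross-section at z = 6.45 is a subset of the cross-section at z = 6.

entirely on top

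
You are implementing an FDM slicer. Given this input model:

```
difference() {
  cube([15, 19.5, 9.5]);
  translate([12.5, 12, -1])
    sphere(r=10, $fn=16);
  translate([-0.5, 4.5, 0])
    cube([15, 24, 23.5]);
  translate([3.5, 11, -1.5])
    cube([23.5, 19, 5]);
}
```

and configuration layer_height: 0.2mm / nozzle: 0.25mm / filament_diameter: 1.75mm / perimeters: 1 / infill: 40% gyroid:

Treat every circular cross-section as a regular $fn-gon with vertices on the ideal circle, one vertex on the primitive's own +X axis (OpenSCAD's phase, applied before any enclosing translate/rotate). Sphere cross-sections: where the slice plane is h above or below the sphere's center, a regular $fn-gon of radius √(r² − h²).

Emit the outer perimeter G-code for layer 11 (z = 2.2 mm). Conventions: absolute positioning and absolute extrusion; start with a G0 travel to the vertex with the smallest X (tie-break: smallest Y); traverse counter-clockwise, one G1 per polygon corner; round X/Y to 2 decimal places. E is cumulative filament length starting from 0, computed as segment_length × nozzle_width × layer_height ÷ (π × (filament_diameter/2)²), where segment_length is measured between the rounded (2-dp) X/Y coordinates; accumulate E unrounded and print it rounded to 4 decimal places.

G0 X0.00 Y0.00 Z2.20
G1 X15.00 Y0.00 E0.3118
G1 X15.00 Y3.02 E0.3746
G1 X12.50 Y2.53 E0.4276
G1 X8.87 Y3.25 E0.5045
G1 X7.00 Y4.50 E0.5512
G1 X0.00 Y4.50 E0.6967
G1 X0.00 Y0.00 E0.7903

At z = 2.2 mm: the cube (footprint 15×19.5) is included at this height; the r=10 sphere at (12.5, 12) slices to a regular 16-gon of circumradius 9.474 (√(r²−h²) with h=3.2 from center); the cube at (-0.5, 4.5) (footprint 15×24) is included at this height; the cube at (3.5, 11) (footprint 23.5×19) is included at this height; Subtracting the remaining from the first: starting from the 15×19.5 cube, the r=10 sphere at (12.5, 12) partially overlaps it — only the 172.19 mm² overlap (of its 274.80 mm²) is removed, clipping the outline; the 15×24 cube at (-0.5, 4.5) partially overlaps it — only the 64.15 mm² overlap (of its 360.00 mm²) is removed, clipping the outline; the 23.5×19 cube at (3.5, 11) misses the remaining region (no effect) — 1 connected region. The outline is a single polygon with 7 vertices. Extrusion per mm of travel: 0.25 × 0.2 / (π × 0.875²) = 0.020788. Accumulating E over each segment gives final E = 0.7903.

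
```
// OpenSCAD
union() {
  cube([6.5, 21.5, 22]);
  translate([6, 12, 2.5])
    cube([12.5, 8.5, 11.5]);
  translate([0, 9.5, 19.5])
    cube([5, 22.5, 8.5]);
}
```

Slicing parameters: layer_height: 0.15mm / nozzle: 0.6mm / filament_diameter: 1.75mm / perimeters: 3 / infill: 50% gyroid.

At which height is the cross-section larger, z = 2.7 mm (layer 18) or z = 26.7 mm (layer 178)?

Layer 18 (z = 2.7): the cube (footprint 6.5×21.5) is included at this height (area 139.75 mm²); the cube at (6, 12) (footprint 12.5×8.5) is included at this height (area 106.25 mm²); the cube at (0, 9.5) is absent (z outside [19.5, 28]); Combining (union): the regions partially overlap — summed areas 246.00 mm² minus the doubly-counted overlap 4.25 mm² gives 241.75 mm² — area = 241.75 mm². So its area = 241.75 mm². Layer 178 (z = 26.7): the cube is absent (z outside [0, 22]); the cube at (6, 12) is not intersected at this z (z outside [2.5, 14]); the 5×22.5 cube at (0, 9.5) contributes its full rectangle (area 112.50 mm²); Combining (union): only the 5×22.5 cube at (0, 9.5) is present, so the union is just that shape — area = 112.50 mm². So its area = 112.50 mm². Layer 18 is larger (241.75 vs 112.50 mm²).

layer 18 (z = 2.7 mm)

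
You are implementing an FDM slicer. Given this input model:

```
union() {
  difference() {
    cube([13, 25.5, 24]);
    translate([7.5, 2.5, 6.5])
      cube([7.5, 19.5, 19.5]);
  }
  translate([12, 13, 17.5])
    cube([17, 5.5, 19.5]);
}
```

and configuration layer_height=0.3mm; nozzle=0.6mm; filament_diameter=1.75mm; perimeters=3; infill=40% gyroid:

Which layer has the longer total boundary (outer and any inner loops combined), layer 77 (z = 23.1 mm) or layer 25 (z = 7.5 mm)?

layer 77 (z = 23.1 mm)

Layer 77 (z = 23.1): the cube (footprint 13×25.5) is included at this height (perimeter 77.00 mm); the cube at (7.5, 2.5) (footprint 7.5×19.5) is included at this height (perimeter 54.00 mm); After the difference (first − rest): starting from the 13×25.5 cube, the 7.5×19.5 cube at (7.5, 2.5) partially overlaps it — only the 107.25 mm² overlap (of its 146.25 mm²) is removed, clipping the outline — boundary = 88.00 mm; the cube at (12, 13) (footprint 17×5.5) is included at this height (perimeter 45.00 mm); Combining (union): the 2 present regions are separate (no shared area or edge), so areas and boundary lengths simply add and each stays a separate island — boundary = 133.00 mm. So its perimeter = 133.00 mm. Layer 25 (z = 7.5): the cube (footprint 13×25.5) is included at this height (perimeter 77.00 mm); the 7.5×19.5 cube at (7.5, 2.5) contributes its full rectangle (perimeter 54.00 mm); After the difference (first − rest): starting from the 13×25.5 cube, the 7.5×19.5 cube at (7.5, 2.5) partially overlaps it — only the 107.25 mm² overlap (of its 146.25 mm²) is removed, clipping the outline — boundary = 88.00 mm; the cube at (12, 13) does not reach this height (z outside [17.5, 37]); Combining (union): only that combined region is present, so the union is just that shape — boundary = 88.00 mm. So its perimeter = 88.00 mm. Layer 77 is larger (133.00 vs 88.00 mm).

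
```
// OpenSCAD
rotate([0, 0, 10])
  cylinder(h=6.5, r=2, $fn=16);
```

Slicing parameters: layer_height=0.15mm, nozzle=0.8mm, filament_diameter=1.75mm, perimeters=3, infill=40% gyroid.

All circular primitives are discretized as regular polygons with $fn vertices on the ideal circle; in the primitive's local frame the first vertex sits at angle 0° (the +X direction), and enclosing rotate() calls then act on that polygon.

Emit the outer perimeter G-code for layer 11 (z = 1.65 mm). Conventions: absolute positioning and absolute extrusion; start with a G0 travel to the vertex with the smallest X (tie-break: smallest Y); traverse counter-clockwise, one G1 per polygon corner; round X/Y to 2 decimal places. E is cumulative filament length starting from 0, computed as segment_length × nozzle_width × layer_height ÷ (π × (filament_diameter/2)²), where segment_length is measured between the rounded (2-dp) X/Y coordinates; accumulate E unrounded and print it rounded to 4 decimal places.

At z = 1.65 mm: the r=2 cylinder contributes a regular 16-gon of circumradius 2; (whole slice rotated 10° about Z — lengths, areas and connectivity unchanged). The outline is a single polygon with 16 vertices. Extrusion per mm of travel: 0.8 × 0.15 / (π × 0.875²) = 0.049890. Accumulating E over each segment gives final E = 0.6230.

G0 X-1.97 Y-0.35 Z1.65
G1 X-1.69 Y-1.07 E0.0385
G1 X-1.15 Y-1.64 E0.0777
G1 X-0.43 Y-1.95 E0.1168
G1 X0.35 Y-1.97 E0.1558
G1 X1.07 Y-1.69 E0.1943
G1 X1.64 Y-1.15 E0.2335
G1 X1.95 Y-0.43 E0.2726
G1 X1.97 Y0.35 E0.3115
G1 X1.69 Y1.07 E0.3500
G1 X1.15 Y1.64 E0.3892
G1 X0.43 Y1.95 E0.4283
G1 X-0.35 Y1.97 E0.4673
G1 X-1.07 Y1.69 E0.5058
G1 X-1.64 Y1.15 E0.5450
G1 X-1.95 Y0.43 E0.5841
G1 X-1.97 Y-0.35 E0.6230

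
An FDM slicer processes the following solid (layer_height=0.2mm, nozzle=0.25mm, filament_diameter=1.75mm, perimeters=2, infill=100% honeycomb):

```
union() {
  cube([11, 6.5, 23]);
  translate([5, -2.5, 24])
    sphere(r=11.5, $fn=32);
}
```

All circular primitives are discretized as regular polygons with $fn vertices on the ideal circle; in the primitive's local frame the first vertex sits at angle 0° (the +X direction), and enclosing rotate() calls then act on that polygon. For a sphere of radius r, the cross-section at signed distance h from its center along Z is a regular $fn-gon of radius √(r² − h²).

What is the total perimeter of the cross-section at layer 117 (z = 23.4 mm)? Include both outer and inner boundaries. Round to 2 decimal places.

72.04 mm

At z = 23.4 mm: the cube does not reach this height (z outside [0, 23]); the r=11.5 sphere at (5, -2.5) contributes a regular 32-gon of circumradius √(11.5²−0.6²) = 11.484 (perimeter = 2·32·11.484·sin(180°/32) = 72.04 mm); Taking the union: only the r=11.5 sphere at (5, -2.5) is present, so the union is just that shape — boundary = 72.04 mm. Overall, the cross-section is a single solid region. Total boundary length (outer) = 72.04 mm.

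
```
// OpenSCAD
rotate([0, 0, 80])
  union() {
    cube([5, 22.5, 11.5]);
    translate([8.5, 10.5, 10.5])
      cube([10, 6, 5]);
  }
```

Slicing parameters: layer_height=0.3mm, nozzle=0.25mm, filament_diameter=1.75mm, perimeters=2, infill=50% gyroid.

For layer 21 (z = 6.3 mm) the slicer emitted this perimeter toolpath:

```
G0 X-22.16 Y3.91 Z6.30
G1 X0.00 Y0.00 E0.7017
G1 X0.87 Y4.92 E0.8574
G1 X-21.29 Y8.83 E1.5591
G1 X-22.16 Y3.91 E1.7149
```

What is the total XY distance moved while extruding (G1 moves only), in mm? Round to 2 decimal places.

Sum the Euclidean lengths of each G1 segment: total = 55.00 mm.

55.00 mm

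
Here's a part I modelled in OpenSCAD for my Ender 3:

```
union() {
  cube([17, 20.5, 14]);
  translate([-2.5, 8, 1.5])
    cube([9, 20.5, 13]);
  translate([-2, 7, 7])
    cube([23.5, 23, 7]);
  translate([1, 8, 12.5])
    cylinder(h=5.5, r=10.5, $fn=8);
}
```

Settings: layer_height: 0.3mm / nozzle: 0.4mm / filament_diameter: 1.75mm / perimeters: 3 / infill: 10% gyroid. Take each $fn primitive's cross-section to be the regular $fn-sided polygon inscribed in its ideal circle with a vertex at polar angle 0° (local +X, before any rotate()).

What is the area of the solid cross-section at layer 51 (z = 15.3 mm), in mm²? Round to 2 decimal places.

At z = 15.3 mm: the cube does not reach this height (z outside [0, 14]); the cube at (-2.5, 8) is absent (z outside [1.5, 14.5]); the cube at (-2, 7) is absent (z outside [7, 14]); the r=10.5 cylinder at (1, 8) gives a regular 8-gon of circumradius 10.5 (constant along its height) (area = (8/2)·10.500²·sin(360°/8) = 311.83 mm²); Combining (union): only the r=10.5 cylinder at (1, 8) is present, so the union is just that shape — area = 311.83 mm². Overall, the cross-section is a single solid region. Net area = 311.83 mm².

311.83 mm²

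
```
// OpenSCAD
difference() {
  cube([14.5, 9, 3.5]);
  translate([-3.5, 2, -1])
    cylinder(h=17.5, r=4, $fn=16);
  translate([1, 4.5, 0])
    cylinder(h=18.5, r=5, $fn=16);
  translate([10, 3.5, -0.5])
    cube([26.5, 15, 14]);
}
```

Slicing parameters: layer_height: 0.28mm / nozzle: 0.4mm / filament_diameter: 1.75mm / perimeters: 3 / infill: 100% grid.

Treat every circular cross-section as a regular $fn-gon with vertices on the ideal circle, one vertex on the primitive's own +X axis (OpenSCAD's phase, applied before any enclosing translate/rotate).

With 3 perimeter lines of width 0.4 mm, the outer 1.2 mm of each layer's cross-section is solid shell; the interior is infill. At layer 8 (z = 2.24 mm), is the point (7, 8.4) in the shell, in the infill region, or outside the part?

shell

At z = 2.24 mm: the cube is present — its section is the full 14.5×9 rectangle; the r=4 cylinder at (-3.5, 2) gives a regular 16-gon of circumradius 4 (constant along its height); the cylinder at (1, 4.5): section is a regular 16-gon, circumradius r=5; the cube at (10, 3.5) (footprint 26.5×15) is included at this height; After the difference (first − rest): starting from the 14.5×9 cube, the r=4 cylinder at (-3.5, 2) partially overlaps it — only the 1.12 mm² overlap (of its 48.98 mm²) is removed, clipping the outline; the r=5 cylinder at (1, 4.5) partially overlaps it — only the 44.94 mm² overlap (of its 76.54 mm²) is removed, clipping the outline; the 26.5×15 cube at (10, 3.5) partially overlaps it — only the 24.75 mm² overlap (of its 397.50 mm²) is removed, clipping the outline — 1 connected region. Overall, the cross-section is a single solid region. The nearest boundary edge runs (3.09, 9.00)→(10.00, 9.00); distance from the point to it = 0.60 mm. The point is inside the cross-section, 0.60 mm from the nearest boundary — within the 1.2 mm shell band (3 × 0.4).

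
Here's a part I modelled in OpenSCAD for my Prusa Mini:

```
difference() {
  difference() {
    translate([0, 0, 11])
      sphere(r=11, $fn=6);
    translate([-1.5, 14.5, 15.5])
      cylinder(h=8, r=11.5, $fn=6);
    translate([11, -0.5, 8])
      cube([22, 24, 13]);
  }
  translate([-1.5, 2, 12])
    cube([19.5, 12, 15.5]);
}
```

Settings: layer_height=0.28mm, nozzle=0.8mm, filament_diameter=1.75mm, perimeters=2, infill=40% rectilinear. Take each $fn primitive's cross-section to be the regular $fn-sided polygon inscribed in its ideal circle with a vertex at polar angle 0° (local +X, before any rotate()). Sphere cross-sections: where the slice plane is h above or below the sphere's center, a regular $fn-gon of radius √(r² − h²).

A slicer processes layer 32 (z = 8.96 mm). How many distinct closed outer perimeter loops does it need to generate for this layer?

1

At z = 8.96 mm: the r=11 sphere slices to a regular 6-gon of circumradius 10.809 (√(r²−h²) with h=2.04 from center); the cylinder at (-1.5, 14.5) does not reach this height (z outside [15.5, 23.5]); the cube at (11, -0.5) (footprint 22×24) is included at this height; Taking the first minus the rest: starting from the r=11 sphere, the 22×24 cube at (11, -0.5) misses the remaining region (no effect) — 1 connected region; the cube at (-1.5, 2) is not intersected at this z (z outside [12, 27.5]); Taking the first minus the rest: none of the subtracted shapes is present at this height, so the result so far is unchanged — 1 connected region. The result has 1 disconnected region.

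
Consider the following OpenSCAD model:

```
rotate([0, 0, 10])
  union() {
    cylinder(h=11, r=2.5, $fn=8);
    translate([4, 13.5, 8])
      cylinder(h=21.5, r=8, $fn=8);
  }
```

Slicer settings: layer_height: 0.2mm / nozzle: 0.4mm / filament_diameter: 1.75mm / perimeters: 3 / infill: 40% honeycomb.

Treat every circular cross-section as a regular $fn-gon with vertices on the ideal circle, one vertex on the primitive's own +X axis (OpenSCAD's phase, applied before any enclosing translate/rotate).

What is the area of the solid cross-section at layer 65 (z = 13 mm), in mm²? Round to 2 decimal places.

181.02 mm²

At z = 13 mm: the cylinder does not reach this height (z outside [0, 11]); the r=8 cylinder at (4, 13.5) contributes a regular 8-gon of circumradius 8 (area = (8/2)·8.000²·sin(360°/8) = 181.02 mm²); Combining (union): only the r=8 cylinder at (4, 13.5) is present, so the union is just that shape — area = 181.02 mm²; (rotated 10° about Z; rotation is an isometry so areas/perimeters/island counts are preserved). Overall, the cross-section is a single solid region. Net area = 181.02 mm².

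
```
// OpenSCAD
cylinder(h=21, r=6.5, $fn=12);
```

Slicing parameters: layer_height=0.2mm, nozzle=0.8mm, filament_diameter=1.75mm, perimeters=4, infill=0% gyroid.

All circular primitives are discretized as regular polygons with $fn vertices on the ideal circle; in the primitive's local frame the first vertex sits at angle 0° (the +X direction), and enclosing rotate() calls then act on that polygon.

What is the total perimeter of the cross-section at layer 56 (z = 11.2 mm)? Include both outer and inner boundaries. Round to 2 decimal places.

40.38 mm

At z = 11.2 mm: the r=6.5 cylinder contributes a regular 12-gon of circumradius 6.5 (perimeter = 2·12·6.500·sin(180°/12) = 40.38 mm). Overall, the cross-section is a single solid region. Total boundary length (outer) = 40.38 mm.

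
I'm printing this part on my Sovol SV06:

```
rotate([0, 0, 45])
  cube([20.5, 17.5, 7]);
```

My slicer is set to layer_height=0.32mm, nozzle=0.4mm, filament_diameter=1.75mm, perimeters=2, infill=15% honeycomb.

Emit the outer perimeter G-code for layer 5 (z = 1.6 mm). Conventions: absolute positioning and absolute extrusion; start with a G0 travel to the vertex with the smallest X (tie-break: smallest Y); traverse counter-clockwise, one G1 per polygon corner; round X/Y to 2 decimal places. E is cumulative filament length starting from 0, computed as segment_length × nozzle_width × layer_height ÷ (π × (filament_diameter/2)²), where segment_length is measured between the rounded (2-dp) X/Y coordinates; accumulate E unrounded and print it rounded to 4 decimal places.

G0 X-12.37 Y12.37 Z1.60
G1 X0.00 Y0.00 E0.9310
G1 X14.50 Y14.50 E2.0222
G1 X2.12 Y26.87 E2.9535
G1 X-12.37 Y12.37 E4.0444

At z = 1.6 mm: the 20.5×17.5 cube contributes its full rectangle; (rotated 45° about Z; rotation is an isometry so areas/perimeters/island counts are preserved). The outline is a single polygon with 4 vertices. Extrusion per mm of travel: 0.4 × 0.32 / (π × 0.875²) = 0.053216. Accumulating E over each segment gives final E = 4.0444.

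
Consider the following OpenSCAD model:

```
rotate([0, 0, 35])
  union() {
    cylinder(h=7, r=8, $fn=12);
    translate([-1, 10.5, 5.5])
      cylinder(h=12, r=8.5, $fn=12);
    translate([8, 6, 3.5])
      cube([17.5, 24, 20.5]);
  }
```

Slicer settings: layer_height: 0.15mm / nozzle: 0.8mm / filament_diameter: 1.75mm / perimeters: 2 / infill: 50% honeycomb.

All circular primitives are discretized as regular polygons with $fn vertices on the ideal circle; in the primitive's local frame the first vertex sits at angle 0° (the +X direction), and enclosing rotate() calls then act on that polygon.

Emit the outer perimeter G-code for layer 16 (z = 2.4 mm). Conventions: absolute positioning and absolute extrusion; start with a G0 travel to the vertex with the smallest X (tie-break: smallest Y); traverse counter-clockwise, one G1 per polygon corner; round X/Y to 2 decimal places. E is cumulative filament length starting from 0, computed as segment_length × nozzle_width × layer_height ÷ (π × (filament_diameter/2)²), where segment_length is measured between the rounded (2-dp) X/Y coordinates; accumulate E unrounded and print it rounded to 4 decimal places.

At z = 2.4 mm: the r=8 cylinder gives a regular 12-gon of circumradius 8 (constant along its height); the cylinder at (-1, 10.5) is absent (z outside [5.5, 17.5]); the cube at (8, 6) is absent (z outside [3.5, 24]); Taking the union: only the r=8 cylinder is present, so the union is just that shape — 1 connected region; (whole slice rotated 35° about Z — lengths, areas and connectivity unchanged). The outline is a single polygon with 12 vertices. Extrusion per mm of travel: 0.8 × 0.15 / (π × 0.875²) = 0.049890. Accumulating E over each segment gives final E = 2.4790.

G0 X-7.97 Y-0.70 Z2.40
G1 X-6.55 Y-4.59 E0.2066
G1 X-3.38 Y-7.25 E0.4131
G1 X0.70 Y-7.97 E0.6198
G1 X4.59 Y-6.55 E0.8263
G1 X7.25 Y-3.38 E1.0328
G1 X7.97 Y0.70 E1.2395
G1 X6.55 Y4.59 E1.4461
G1 X3.38 Y7.25 E1.6526
G1 X-0.70 Y7.97 E1.8593
G1 X-4.59 Y6.55 E2.0659
G1 X-7.25 Y3.38 E2.2723
G1 X-7.97 Y-0.70 E2.4790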